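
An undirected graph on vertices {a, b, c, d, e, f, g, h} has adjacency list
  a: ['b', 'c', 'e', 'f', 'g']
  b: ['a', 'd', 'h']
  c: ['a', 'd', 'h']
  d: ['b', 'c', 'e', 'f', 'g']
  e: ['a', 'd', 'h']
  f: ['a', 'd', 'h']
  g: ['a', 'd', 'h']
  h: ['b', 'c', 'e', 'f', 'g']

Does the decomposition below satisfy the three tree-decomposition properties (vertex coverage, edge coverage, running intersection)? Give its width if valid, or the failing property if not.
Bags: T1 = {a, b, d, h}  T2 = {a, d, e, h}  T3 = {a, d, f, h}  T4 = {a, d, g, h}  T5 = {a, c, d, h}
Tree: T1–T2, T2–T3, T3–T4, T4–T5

Every vertex of G appears in some bag (union = {a, b, c, d, e, f, g, h}); every edge is covered by a bag; and for each vertex v the set of bags containing v is connected in the bag tree. The decomposition is therefore valid. The largest bag has 4 vertices, so the width is 3.

Yes; width 3.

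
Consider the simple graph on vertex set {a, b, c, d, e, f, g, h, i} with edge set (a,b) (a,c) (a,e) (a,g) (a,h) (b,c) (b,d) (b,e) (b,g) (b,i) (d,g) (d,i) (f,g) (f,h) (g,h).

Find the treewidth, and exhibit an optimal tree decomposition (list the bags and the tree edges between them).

Each bag holds 3 vertices, so the decomposition has width 2, which upper-bounds the treewidth. For the lower bound, the 3 vertices {f, g, h} are pairwise adjacent, and any tree decomposition puts a clique entirely inside one bag — forcing width ≥ 2. The upper and lower bounds meet at 2, so that is the treewidth.

Treewidth 2.
Bags: B1 = {a, b, c}  B2 = {a, b, g}  B3 = {a, b, e}  B4 = {a, g, h}  B5 = {b, d, g}  B6 = {b, d, i}  B7 = {f, g, h}
Tree: B1–B2, B1–B3, B2–B4, B2–B5, B5–B6, B4–B7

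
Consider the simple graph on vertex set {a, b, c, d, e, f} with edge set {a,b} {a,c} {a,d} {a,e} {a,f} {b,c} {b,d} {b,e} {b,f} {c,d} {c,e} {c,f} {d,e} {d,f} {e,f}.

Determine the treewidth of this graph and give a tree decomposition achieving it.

With just one bag of size 6, the width is 6 − 1 = 5, so tw(G) ≤ 5. On the other hand G contains the 6-clique {a, b, c, d, e, f}. A clique must lie in a single bag of any decomposition, so no decomposition can have width below 5. Therefore the treewidth is 5.

Treewidth 5.
One optimal decomposition is:
Bags: B1 = {a, b, c, d, e, f}
Tree: (single bag)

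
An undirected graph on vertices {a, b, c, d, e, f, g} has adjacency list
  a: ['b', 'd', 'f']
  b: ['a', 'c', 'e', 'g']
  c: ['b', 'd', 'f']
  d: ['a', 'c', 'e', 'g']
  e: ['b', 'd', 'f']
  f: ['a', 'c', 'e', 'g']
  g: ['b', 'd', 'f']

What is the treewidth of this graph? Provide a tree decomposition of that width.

Treewidth 3.
One optimal decomposition is:
Bags: B1 = {b, d, f, g}  B2 = {b, c, d, f}  B3 = {b, d, e, f}  B4 = {a, b, d, f}
Tree: B1–B2, B2–B3, B3–B4

Each bag holds 4 vertices, so the decomposition has width 3, which upper-bounds the treewidth. For the lower bound: the 4 vertex sets {d,g}, {c,f}, {b}, {e} are disjoint, each induces a connected subgraph, and every pair is joined by at least one edge of G. Contracting each set to a single vertex therefore yields K_{4} as a minor, and since treewidth is minor-monotone, tw(G) ≥ tw(K_{4}) = 3. The upper and lower bounds meet at 3, so that is the treewidth.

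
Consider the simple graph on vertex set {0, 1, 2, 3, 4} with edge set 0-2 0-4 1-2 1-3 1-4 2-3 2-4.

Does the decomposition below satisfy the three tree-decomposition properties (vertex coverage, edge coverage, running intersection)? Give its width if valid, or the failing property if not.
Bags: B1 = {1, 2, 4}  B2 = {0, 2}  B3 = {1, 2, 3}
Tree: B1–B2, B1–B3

A tree decomposition must satisfy three properties: every vertex lies in some bag; for every edge, both endpoints lie together in some bag; and for every vertex, the bags containing it form a connected subtree. Here edge (4,0) lies in no bag, so the decomposition is invalid.

No — edge (4,0) lies in no bag.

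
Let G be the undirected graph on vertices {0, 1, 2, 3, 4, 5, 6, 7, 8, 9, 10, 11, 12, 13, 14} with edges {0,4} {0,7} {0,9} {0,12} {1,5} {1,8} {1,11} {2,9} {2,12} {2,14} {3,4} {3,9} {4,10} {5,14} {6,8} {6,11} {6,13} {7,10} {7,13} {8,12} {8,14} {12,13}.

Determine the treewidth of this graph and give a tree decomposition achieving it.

Each bag holds 4 vertices, so the decomposition has width 3, which upper-bounds the treewidth. For the lower bound: the 4 vertex sets {3,4,10}, {9}, {0}, {2,7,12,13} are disjoint, each induces a connected subgraph, and every pair is joined by at least one edge of G. Contracting each set to a single vertex therefore yields K_{4} as a minor, and since treewidth is minor-monotone, tw(G) ≥ tw(K_{4}) = 3. The upper and lower bounds meet at 3, so that is the treewidth.

Treewidth 3.
Bags: B1 = {3, 4, 9, 10}  B2 = {0, 4, 9, 10}  B3 = {0, 7, 9, 10}  B4 = {0, 2, 7, 9}  B5 = {0, 2, 7, 12}  B6 = {2, 7, 12, 13}  B7 = {2, 12, 13, 14}  B8 = {8, 12, 13, 14}  B9 = {6, 8, 13, 14}  B10 = {5, 6, 8, 14}  B11 = {1, 5, 6, 8}  B12 = {1, 5, 6, 11}
Tree: B1–B2, B2–B3, B3–B4, B4–B5, B5–B6, B6–B7, B7–B8, B8–B9, B9–B10, B10–B11, B11–B12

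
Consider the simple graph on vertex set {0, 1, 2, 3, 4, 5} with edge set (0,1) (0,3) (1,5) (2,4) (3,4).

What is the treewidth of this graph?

1

A width-1 tree decomposition is:
Bags: B1 = {1, 5}  B2 = {0, 1}  B3 = {0, 3}  B4 = {3, 4}  B5 = {2, 4}
Tree: B1–B2, B2–B3, B3–B4, B4–B5
The largest bag has 2 vertices, giving width 1; this decomposition certifies tw(G) ≤ 1. Any graph with an edge has treewidth ≥ 1, and G has the edge 5–1. Therefore the treewidth is 1.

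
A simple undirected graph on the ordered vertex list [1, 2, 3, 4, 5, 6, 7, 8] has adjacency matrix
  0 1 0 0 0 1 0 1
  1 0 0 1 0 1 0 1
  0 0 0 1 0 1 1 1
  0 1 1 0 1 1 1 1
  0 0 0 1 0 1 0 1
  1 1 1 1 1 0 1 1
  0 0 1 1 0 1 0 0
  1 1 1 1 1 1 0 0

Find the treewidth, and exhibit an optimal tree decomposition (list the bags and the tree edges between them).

Every bag has size at most 4, so the width is 4 − 1 = 3 and tw(G) ≤ 3. On the other hand G contains the 4-clique {1, 2, 6, 8}. A clique must lie in a single bag of any decomposition, so no decomposition can have width below 3. Therefore the treewidth is 3.

Treewidth 3.
One optimal decomposition is:
Bags: B1 = {3, 4, 6, 7}  B2 = {3, 4, 6, 8}  B3 = {2, 4, 6, 8}  B4 = {4, 5, 6, 8}  B5 = {1, 2, 6, 8}
Tree: B1–B2, B2–B3, B2–B4, B3–B5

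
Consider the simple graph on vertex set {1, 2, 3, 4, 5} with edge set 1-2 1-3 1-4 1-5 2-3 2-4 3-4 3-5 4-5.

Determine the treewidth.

3

A width-3 tree decomposition is:
Bags: B1 = {1, 3, 4, 5}  B2 = {1, 2, 3, 4}
Tree: B1–B2
The largest bag has 4 vertices, giving width 3; this decomposition certifies tw(G) ≤ 3. For the lower bound, the 4 vertices {1, 2, 3, 4} are pairwise adjacent, and any tree decomposition puts a clique entirely inside one bag — forcing width ≥ 3. Combining the bounds, tw(G) = 3.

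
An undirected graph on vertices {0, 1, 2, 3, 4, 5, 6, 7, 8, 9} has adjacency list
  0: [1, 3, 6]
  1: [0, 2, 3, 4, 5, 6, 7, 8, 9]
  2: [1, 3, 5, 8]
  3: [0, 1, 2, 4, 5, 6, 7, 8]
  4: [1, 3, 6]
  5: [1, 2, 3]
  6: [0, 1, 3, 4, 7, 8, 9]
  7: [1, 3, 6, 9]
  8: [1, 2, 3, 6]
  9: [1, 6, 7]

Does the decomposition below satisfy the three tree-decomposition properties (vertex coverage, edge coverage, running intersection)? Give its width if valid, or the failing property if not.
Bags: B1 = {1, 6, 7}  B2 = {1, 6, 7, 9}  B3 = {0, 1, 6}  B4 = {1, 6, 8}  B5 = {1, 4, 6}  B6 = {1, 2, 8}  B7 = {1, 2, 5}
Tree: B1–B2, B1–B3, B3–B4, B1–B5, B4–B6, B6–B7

No — vertex 3 appears in no bag.

A tree decomposition must satisfy three properties: every vertex lies in some bag; for every edge, both endpoints lie together in some bag; and for every vertex, the bags containing it form a connected subtree. Here vertex 3 appears in no bag, so the decomposition is invalid.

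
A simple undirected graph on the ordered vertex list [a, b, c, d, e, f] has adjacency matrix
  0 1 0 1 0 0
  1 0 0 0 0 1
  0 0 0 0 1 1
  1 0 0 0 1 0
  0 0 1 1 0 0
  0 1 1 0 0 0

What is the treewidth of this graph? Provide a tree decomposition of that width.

Each bag holds 3 vertices, so the decomposition has width 2, which upper-bounds the treewidth. Since c–f–b–a–d–e–c is a cycle in G, G is not acyclic. Forests are exactly the graphs of treewidth ≤ 1, so tw(G) ≥ 2. Therefore the treewidth is 2.

Treewidth 2.
One optimal decomposition is:
Bags: B1 = {b, c, f}  B2 = {a, b, c}  B3 = {a, c, d}  B4 = {c, d, e}
Tree: B1–B2, B2–B3, B3–B4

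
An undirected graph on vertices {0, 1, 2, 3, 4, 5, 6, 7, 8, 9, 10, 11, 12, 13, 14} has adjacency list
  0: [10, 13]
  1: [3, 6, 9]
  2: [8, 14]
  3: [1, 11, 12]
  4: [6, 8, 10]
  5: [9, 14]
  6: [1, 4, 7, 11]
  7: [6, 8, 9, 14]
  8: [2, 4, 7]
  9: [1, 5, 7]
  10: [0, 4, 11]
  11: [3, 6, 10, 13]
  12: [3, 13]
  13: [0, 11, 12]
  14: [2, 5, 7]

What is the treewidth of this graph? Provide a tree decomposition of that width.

Treewidth 3.
Bags: B1 = {0, 3, 12, 13}  B2 = {0, 3, 11, 13}  B3 = {0, 3, 10, 11}  B4 = {1, 3, 10, 11}  B5 = {1, 6, 10, 11}  B6 = {1, 4, 6, 10}  B7 = {1, 4, 6, 9}  B8 = {4, 6, 7, 9}  B9 = {4, 7, 8, 9}  B10 = {5, 7, 8, 9}  B11 = {5, 7, 8, 14}  B12 = {2, 5, 8, 14}
Tree: B1–B2, B2–B3, B3–B4, B4–B5, B5–B6, B6–B7, B7–B8, B8–B9, B9–B10, B10–B11, B11–B12

Each bag holds 4 vertices, so the decomposition has width 3, which upper-bounds the treewidth. For the lower bound: the 4 vertex sets {0,12,13}, {3}, {11}, {1,4,6,10} are disjoint, each induces a connected subgraph, and every pair is joined by at least one edge of G. Contracting each set to a single vertex therefore yields K_{4} as a minor, and since treewidth is minor-monotone, tw(G) ≥ tw(K_{4}) = 3. Therefore the treewidth is 3.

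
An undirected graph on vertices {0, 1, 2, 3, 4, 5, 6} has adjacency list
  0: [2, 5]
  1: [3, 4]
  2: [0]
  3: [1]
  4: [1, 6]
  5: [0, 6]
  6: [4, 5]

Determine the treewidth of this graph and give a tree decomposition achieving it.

The largest bag has 2 vertices, giving width 1; this decomposition certifies tw(G) ≤ 1. Since G has at least one edge (e.g. 2–0), it is not an edgeless graph, so tw(G) ≥ 1. The upper and lower bounds meet at 1, so that is the treewidth.

Treewidth 1.
One optimal decomposition is:
Bags: B1 = {0, 2}  B2 = {0, 5}  B3 = {5, 6}  B4 = {4, 6}  B5 = {1, 4}  B6 = {1, 3}
Tree: B1–B2, B2–B3, B3–B4, B4–B5, B5–B6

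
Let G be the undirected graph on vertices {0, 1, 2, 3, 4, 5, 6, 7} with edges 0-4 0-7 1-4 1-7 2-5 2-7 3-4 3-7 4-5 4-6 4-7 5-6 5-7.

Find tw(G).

A width-2 tree decomposition is:
Bags: B1 = {1, 4, 7}  B2 = {4, 5, 7}  B3 = {2, 5, 7}  B4 = {4, 5, 6}  B5 = {0, 4, 7}  B6 = {3, 4, 7}
Tree: B1–B2, B2–B3, B2–B4, B1–B5, B5–B6
Every bag has size at most 3, so the width is 3 − 1 = 2 and tw(G) ≤ 2. For the lower bound, the 3 vertices {2, 5, 7} are pairwise adjacent, and any tree decomposition puts a clique entirely inside one bag — forcing width ≥ 2. Combining the bounds, tw(G) = 2.

2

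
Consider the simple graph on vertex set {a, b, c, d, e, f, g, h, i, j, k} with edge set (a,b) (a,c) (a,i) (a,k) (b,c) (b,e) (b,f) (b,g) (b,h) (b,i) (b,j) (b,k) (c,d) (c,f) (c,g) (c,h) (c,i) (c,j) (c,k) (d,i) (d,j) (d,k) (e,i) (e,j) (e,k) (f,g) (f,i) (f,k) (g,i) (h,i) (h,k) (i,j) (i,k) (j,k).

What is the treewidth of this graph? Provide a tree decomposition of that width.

Treewidth 4.
One such decomposition:
Bags: B1 = {b, e, i, j, k}  B2 = {b, c, i, j, k}  B3 = {a, b, c, i, k}  B4 = {b, c, f, i, k}  B5 = {b, c, h, i, k}  B6 = {c, d, i, j, k}  B7 = {b, c, f, g, i}
Tree: B1–B2, B2–B3, B2–B4, B3–B5, B2–B6, B4–B7

Each bag holds 5 vertices, so the decomposition has width 4, which upper-bounds the treewidth. Conversely, {b, c, f, g, i} is a clique of size 5, and the vertices of any clique must share a bag in every tree decomposition; so some bag has ≥ 5 vertices and tw(G) ≥ 4. Therefore the treewidth is 4.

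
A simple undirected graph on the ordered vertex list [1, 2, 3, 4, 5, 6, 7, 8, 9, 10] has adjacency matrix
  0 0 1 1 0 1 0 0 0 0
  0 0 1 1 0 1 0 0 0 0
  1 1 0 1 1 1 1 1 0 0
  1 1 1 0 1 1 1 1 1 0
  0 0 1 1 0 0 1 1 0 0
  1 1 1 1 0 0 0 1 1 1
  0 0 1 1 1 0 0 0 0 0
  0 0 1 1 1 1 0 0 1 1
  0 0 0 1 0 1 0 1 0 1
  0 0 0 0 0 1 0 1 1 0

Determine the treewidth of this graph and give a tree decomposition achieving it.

The largest bag has 4 vertices, giving width 3; this decomposition certifies tw(G) ≤ 3. For the lower bound, the 4 vertices {6, 8, 9, 10} are pairwise adjacent, and any tree decomposition puts a clique entirely inside one bag — forcing width ≥ 3. Hence tw(G) = 3 exactly.

Treewidth 3.
Bags: B1 = {3, 4, 6, 8}  B2 = {2, 3, 4, 6}  B3 = {3, 4, 5, 8}  B4 = {1, 3, 4, 6}  B5 = {4, 6, 8, 9}  B6 = {3, 4, 5, 7}  B7 = {6, 8, 9, 10}
Tree: B1–B2, B1–B3, B1–B4, B1–B5, B3–B6, B5–B7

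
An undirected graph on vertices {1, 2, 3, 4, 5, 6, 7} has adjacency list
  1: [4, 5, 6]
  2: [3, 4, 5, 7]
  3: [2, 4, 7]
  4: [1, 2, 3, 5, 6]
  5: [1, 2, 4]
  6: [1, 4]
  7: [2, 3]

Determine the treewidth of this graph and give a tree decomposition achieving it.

The largest bag has 3 vertices, giving width 2; this decomposition certifies tw(G) ≤ 2. Conversely, {1, 4, 5} is a clique of size 3, and the vertices of any clique must share a bag in every tree decomposition; so some bag has ≥ 3 vertices and tw(G) ≥ 2. Combining the bounds, tw(G) = 2.

Treewidth 2.
One optimal decomposition is:
Bags: B1 = {2, 4, 5}  B2 = {1, 4, 5}  B3 = {1, 4, 6}  B4 = {2, 3, 4}  B5 = {2, 3, 7}
Tree: B1–B2, B2–B3, B1–B4, B4–B5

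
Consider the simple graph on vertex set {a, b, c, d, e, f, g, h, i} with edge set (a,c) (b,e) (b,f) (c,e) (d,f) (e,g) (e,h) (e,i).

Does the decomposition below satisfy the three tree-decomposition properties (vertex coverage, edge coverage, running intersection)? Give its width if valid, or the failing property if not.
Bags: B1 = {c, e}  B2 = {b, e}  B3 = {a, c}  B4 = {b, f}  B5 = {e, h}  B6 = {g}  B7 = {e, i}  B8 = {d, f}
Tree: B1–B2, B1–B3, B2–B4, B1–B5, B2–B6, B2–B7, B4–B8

No — edge (e,g) lies in no bag.

A tree decomposition must satisfy three properties: every vertex lies in some bag; for every edge, both endpoints lie together in some bag; and for every vertex, the bags containing it form a connected subtree. Here edge (e,g) lies in no bag, so the decomposition is invalid.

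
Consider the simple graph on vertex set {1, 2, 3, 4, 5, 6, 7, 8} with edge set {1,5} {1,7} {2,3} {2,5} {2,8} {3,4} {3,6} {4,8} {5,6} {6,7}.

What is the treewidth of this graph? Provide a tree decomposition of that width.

The largest bag has 3 vertices, giving width 2; this decomposition certifies tw(G) ≤ 2. The edges 4–8–2–3–4 form a cycle, so G is not a tree and its treewidth is at least 2. Hence tw(G) = 2 exactly.

Treewidth 2.
Bags: B1 = {3, 4, 8}  B2 = {2, 3, 8}  B3 = {2, 3, 6}  B4 = {2, 5, 6}  B5 = {5, 6, 7}  B6 = {1, 5, 7}
Tree: B1–B2, B2–B3, B3–B4, B4–B5, B5–B6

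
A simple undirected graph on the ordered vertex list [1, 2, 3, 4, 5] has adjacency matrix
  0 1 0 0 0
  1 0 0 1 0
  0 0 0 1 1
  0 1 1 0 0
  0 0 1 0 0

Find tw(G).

A width-1 tree decomposition is:
Bags: B1 = {3, 5}  B2 = {3, 4}  B3 = {2, 4}  B4 = {1, 2}
Tree: B1–B2, B2–B3, B3–B4
Each bag holds 2 vertices, so the decomposition has width 1, which upper-bounds the treewidth. Since G has at least one edge (e.g. 5–3), it is not an edgeless graph, so tw(G) ≥ 1. Combining the bounds, tw(G) = 1.

1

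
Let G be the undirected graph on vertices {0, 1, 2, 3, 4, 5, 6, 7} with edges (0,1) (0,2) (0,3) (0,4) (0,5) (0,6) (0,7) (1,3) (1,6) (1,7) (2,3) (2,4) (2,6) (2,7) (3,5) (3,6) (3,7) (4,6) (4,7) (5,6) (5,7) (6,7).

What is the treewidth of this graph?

A width-4 tree decomposition is:
Bags: B1 = {0, 3, 5, 6, 7}  B2 = {0, 2, 3, 6, 7}  B3 = {0, 2, 4, 6, 7}  B4 = {0, 1, 3, 6, 7}
Tree: B1–B2, B2–B3, B1–B4
The largest bag has 5 vertices, giving width 4; this decomposition certifies tw(G) ≤ 4. Conversely, {0, 1, 3, 6, 7} is a clique of size 5, and the vertices of any clique must share a bag in every tree decomposition; so some bag has ≥ 5 vertices and tw(G) ≥ 4. Combining the bounds, tw(G) = 4.

4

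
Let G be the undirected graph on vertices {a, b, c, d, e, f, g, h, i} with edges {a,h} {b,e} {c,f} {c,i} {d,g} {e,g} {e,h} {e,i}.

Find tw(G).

A width-1 tree decomposition is:
Bags: B1 = {e, g}  B2 = {e, h}  B3 = {b, e}  B4 = {e, i}  B5 = {a, h}  B6 = {d, g}  B7 = {c, i}  B8 = {c, f}
Tree: B1–B2, B1–B3, B1–B4, B2–B5, B1–B6, B4–B7, B7–B8
The largest bag has 2 vertices, giving width 1; this decomposition certifies tw(G) ≤ 1. G has an edge, so its treewidth is at least 1. Therefore the treewidth is 1.

1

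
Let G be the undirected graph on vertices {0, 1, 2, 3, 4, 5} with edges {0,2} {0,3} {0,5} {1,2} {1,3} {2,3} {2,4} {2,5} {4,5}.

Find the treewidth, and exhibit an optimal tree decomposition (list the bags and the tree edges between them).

Each bag holds 3 vertices, so the decomposition has width 2, which upper-bounds the treewidth. Conversely, {0, 2, 3} is a clique of size 3, and the vertices of any clique must share a bag in every tree decomposition; so some bag has ≥ 3 vertices and tw(G) ≥ 2. Therefore the treewidth is 2.

Treewidth 2.
One optimal decomposition is:
Bags: B1 = {2, 4, 5}  B2 = {0, 2, 5}  B3 = {0, 2, 3}  B4 = {1, 2, 3}
Tree: B1–B2, B2–B3, B3–B4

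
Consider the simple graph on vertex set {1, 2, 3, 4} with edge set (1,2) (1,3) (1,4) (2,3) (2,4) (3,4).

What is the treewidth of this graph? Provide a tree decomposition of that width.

A single bag containing all 4 vertices is trivially a valid decomposition of width 3. Conversely, {1, 2, 3, 4} is a clique of size 4, and the vertices of any clique must share a bag in every tree decomposition; so some bag has ≥ 4 vertices and tw(G) ≥ 3. Combining the bounds, tw(G) = 3.

Treewidth 3.
One such decomposition:
Bags: B1 = {1, 2, 3, 4}
Tree: (single bag)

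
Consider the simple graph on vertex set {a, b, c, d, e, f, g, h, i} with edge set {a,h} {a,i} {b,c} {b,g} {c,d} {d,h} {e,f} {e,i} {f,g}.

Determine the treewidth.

A width-2 tree decomposition is:
Bags: B1 = {a, h, i}  B2 = {d, h, i}  B3 = {c, d, i}  B4 = {b, c, i}  B5 = {b, g, i}  B6 = {f, g, i}  B7 = {e, f, i}
Tree: B1–B2, B2–B3, B3–B4, B4–B5, B5–B6, B6–B7
Each bag holds 3 vertices, so the decomposition has width 2, which upper-bounds the treewidth. The edges i–a–h–d–c–b–g–f–e–i form a cycle, so G is not a tree and its treewidth is at least 2. Hence tw(G) = 2 exactly.

2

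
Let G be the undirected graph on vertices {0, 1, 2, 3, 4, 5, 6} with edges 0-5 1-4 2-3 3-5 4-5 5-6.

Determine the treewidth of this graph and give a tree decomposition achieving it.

Treewidth 1.
Bags: B1 = {2, 3}  B2 = {3, 5}  B3 = {4, 5}  B4 = {0, 5}  B5 = {5, 6}  B6 = {1, 4}
Tree: B1–B2, B2–B3, B2–B4, B3–B5, B3–B6

Every bag has size at most 2, so the width is 2 − 1 = 1 and tw(G) ≤ 1. G has an edge, so its treewidth is at least 1. Combining the bounds, tw(G) = 1.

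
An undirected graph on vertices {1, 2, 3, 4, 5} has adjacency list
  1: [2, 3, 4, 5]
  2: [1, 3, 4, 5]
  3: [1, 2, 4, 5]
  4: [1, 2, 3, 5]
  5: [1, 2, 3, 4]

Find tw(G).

4

A width-4 tree decomposition is:
Bags: B1 = {1, 2, 3, 4, 5}
Tree: (single bag)
With just one bag of size 5, the width is 5 − 1 = 4, so tw(G) ≤ 4. Conversely, {1, 2, 3, 4, 5} is a clique of size 5, and the vertices of any clique must share a bag in every tree decomposition; so some bag has ≥ 5 vertices and tw(G) ≥ 4. Hence tw(G) = 4 exactly.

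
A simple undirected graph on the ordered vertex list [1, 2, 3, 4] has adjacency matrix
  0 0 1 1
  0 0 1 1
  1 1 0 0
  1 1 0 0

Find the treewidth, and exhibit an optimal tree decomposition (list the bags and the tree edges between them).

Each bag holds 3 vertices, so the decomposition has width 2, which upper-bounds the treewidth. Since 3–2–4–1–3 is a cycle in G, G is not acyclic. Forests are exactly the graphs of treewidth ≤ 1, so tw(G) ≥ 2. Hence tw(G) = 2 exactly.

Treewidth 2.
One optimal decomposition is:
Bags: B1 = {2, 3, 4}  B2 = {1, 3, 4}
Tree: B1–B2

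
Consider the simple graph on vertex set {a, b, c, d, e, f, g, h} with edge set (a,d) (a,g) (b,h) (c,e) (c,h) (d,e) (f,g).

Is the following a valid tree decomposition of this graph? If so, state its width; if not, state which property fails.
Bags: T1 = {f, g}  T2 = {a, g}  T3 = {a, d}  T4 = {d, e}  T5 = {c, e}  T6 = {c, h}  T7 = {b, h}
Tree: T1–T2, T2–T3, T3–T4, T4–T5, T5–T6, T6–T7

Every vertex of G appears in some bag (union = {a, b, c, d, e, f, g, h}); every edge is covered by a bag; and for each vertex v the set of bags containing v is connected in the bag tree. The decomposition is therefore valid. The largest bag has 2 vertices, so the width is 1.

Yes; width 1.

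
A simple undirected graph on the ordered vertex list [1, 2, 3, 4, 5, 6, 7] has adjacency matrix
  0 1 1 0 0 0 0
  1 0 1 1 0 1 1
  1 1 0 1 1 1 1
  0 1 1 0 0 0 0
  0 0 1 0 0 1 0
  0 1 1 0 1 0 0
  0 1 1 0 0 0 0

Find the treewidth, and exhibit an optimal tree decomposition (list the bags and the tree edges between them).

The largest bag has 3 vertices, giving width 2; this decomposition certifies tw(G) ≤ 2. For the lower bound, the 3 vertices {1, 2, 3} are pairwise adjacent, and any tree decomposition puts a clique entirely inside one bag — forcing width ≥ 2. Combining the bounds, tw(G) = 2.

Treewidth 2.
One such decomposition:
Bags: B1 = {2, 3, 7}  B2 = {2, 3, 6}  B3 = {3, 5, 6}  B4 = {2, 3, 4}  B5 = {1, 2, 3}
Tree: B1–B2, B2–B3, B2–B4, B4–B5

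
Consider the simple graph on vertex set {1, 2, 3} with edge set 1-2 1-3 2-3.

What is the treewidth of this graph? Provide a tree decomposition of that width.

With just one bag of size 3, the width is 3 − 1 = 2, so tw(G) ≤ 2. On the other hand G contains the 3-clique {1, 2, 3}. A clique must lie in a single bag of any decomposition, so no decomposition can have width below 2. The upper and lower bounds meet at 2, so that is the treewidth.

Treewidth 2.
Bags: B1 = {1, 2, 3}
Tree: (single bag)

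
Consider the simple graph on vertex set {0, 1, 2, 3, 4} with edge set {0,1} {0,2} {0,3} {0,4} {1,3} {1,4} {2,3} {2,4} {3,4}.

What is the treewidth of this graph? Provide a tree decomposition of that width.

Every bag has size at most 4, so the width is 4 − 1 = 3 and tw(G) ≤ 3. Conversely, {0, 1, 3, 4} is a clique of size 4, and the vertices of any clique must share a bag in every tree decomposition; so some bag has ≥ 4 vertices and tw(G) ≥ 3. Hence tw(G) = 3 exactly.

Treewidth 3.
One such decomposition:
Bags: B1 = {0, 1, 3, 4}  B2 = {0, 2, 3, 4}
Tree: B1–B2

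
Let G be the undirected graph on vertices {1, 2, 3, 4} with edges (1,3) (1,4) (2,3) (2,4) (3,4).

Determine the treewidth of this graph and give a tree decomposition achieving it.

Every bag has size at most 3, so the width is 3 − 1 = 2 and tw(G) ≤ 2. On the other hand G contains the 3-clique {1, 3, 4}. A clique must lie in a single bag of any decomposition, so no decomposition can have width below 2. The upper and lower bounds meet at 2, so that is the treewidth.

Treewidth 2.
Bags: B1 = {2, 3, 4}  B2 = {1, 3, 4}
Tree: B1–B2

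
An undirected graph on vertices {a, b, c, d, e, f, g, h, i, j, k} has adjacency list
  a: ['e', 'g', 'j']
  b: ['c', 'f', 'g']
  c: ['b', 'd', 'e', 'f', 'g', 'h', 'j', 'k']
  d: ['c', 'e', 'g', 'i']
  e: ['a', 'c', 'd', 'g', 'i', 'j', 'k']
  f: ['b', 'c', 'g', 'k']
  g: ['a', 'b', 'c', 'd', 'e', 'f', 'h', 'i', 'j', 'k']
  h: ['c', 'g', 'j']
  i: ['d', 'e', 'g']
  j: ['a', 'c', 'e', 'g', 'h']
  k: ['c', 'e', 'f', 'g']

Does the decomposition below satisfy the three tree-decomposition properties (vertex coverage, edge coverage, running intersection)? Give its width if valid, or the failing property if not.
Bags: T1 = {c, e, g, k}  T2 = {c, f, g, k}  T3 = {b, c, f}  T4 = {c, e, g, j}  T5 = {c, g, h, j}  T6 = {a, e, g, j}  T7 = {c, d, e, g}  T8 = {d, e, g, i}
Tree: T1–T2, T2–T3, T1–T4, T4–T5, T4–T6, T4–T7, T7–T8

No — edge (g,b) lies in no bag.

A tree decomposition must satisfy three properties: every vertex lies in some bag; for every edge, both endpoints lie together in some bag; and for every vertex, the bags containing it form a connected subtree. Here edge (g,b) lies in no bag, so the decomposition is invalid.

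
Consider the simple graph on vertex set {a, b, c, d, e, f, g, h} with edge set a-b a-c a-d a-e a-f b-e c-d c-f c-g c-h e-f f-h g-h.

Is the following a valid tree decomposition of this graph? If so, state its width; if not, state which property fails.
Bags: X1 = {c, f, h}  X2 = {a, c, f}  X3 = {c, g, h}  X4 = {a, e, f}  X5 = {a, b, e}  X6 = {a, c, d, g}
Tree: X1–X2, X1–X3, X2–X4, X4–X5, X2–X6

A tree decomposition must satisfy three properties: every vertex lies in some bag; for every edge, both endpoints lie together in some bag; and for every vertex, the bags containing it form a connected subtree. Here bags containing vertex g are not connected in the tree, so the decomposition is invalid.

No — bags containing vertex g are not connected in the tree.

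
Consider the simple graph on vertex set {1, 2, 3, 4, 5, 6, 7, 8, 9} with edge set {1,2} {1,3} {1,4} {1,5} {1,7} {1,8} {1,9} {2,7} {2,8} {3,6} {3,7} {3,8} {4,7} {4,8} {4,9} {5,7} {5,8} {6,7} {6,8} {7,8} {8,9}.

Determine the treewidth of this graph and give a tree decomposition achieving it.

Every bag has size at most 4, so the width is 4 − 1 = 3 and tw(G) ≤ 3. On the other hand G contains the 4-clique {1, 4, 8, 9}. A clique must lie in a single bag of any decomposition, so no decomposition can have width below 3. Combining the bounds, tw(G) = 3.

Treewidth 3.
One optimal decomposition is:
Bags: B1 = {1, 4, 7, 8}  B2 = {1, 3, 7, 8}  B3 = {3, 6, 7, 8}  B4 = {1, 2, 7, 8}  B5 = {1, 4, 8, 9}  B6 = {1, 5, 7, 8}
Tree: B1–B2, B2–B3, B2–B4, B1–B5, B4–B6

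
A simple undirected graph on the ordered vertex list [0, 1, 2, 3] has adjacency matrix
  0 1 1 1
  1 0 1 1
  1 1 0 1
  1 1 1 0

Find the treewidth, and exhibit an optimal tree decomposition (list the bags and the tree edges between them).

Treewidth 3.
One optimal decomposition is:
Bags: B1 = {0, 1, 2, 3}
Tree: (single bag)

With just one bag of size 4, the width is 4 − 1 = 3, so tw(G) ≤ 3. Conversely, {0, 1, 2, 3} is a clique of size 4, and the vertices of any clique must share a bag in every tree decomposition; so some bag has ≥ 4 vertices and tw(G) ≥ 3. The upper and lower bounds meet at 3, so that is the treewidth.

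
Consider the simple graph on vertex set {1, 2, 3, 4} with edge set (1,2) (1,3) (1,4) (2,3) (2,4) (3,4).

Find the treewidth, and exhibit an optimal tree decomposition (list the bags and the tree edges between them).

Treewidth 3.
Bags: B1 = {1, 2, 3, 4}
Tree: (single bag)

A single bag containing all 4 vertices is trivially a valid decomposition of width 3. For the lower bound, the 4 vertices {1, 2, 3, 4} are pairwise adjacent, and any tree decomposition puts a clique entirely inside one bag — forcing width ≥ 3. Therefore the treewidth is 3.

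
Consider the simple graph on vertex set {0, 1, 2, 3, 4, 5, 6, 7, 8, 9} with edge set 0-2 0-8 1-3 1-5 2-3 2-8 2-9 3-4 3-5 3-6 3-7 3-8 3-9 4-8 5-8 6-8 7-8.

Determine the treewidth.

2

A width-2 tree decomposition is:
Bags: B1 = {2, 3, 8}  B2 = {2, 3, 9}  B3 = {3, 6, 8}  B4 = {0, 2, 8}  B5 = {3, 7, 8}  B6 = {3, 4, 8}  B7 = {3, 5, 8}  B8 = {1, 3, 5}
Tree: B1–B2, B1–B3, B1–B4, B1–B5, B1–B6, B1–B7, B7–B8
Each bag holds 3 vertices, so the decomposition has width 2, which upper-bounds the treewidth. On the other hand G contains the 3-clique {0, 2, 8}. A clique must lie in a single bag of any decomposition, so no decomposition can have width below 2. Hence tw(G) = 2 exactly.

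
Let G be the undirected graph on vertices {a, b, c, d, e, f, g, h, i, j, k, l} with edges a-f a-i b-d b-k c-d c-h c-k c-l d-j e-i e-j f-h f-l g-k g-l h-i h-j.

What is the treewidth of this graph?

A width-3 tree decomposition is:
Bags: B1 = {b, d, g, k}  B2 = {c, d, g, k}  B3 = {c, d, g, l}  B4 = {c, d, j, l}  B5 = {c, h, j, l}  B6 = {f, h, j, l}  B7 = {e, f, h, j}  B8 = {e, f, h, i}  B9 = {a, e, f, i}
Tree: B1–B2, B2–B3, B3–B4, B4–B5, B5–B6, B6–B7, B7–B8, B8–B9
The largest bag has 4 vertices, giving width 3; this decomposition certifies tw(G) ≤ 3. For the lower bound: the 4 vertex sets {b,g,k}, {d}, {c}, {f,h,j,l} are disjoint, each induces a connected subgraph, and every pair is joined by at least one edge of G. Contracting each set to a single vertex therefore yields K_{4} as a minor, and since treewidth is minor-monotone, tw(G) ≥ tw(K_{4}) = 3. Hence tw(G) = 3 exactly.

3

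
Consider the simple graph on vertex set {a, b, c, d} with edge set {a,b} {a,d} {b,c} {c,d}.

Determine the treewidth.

A width-2 tree decomposition is:
Bags: B1 = {a, b, c}  B2 = {a, c, d}
Tree: B1–B2
Every bag has size at most 3, so the width is 3 − 1 = 2 and tw(G) ≤ 2. Since a–b–c–d–a is a cycle in G, G is not acyclic. Forests are exactly the graphs of treewidth ≤ 1, so tw(G) ≥ 2. The upper and lower bounds meet at 2, so that is the treewidth.

2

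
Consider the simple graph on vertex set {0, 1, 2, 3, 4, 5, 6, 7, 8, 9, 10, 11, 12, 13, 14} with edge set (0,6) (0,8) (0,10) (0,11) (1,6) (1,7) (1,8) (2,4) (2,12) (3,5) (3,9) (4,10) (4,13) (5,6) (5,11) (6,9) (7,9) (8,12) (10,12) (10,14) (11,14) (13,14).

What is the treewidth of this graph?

3

A width-3 tree decomposition is:
Bags: B1 = {2, 4, 13, 14}  B2 = {2, 4, 10, 14}  B3 = {2, 10, 12, 14}  B4 = {10, 11, 12, 14}  B5 = {0, 10, 11, 12}  B6 = {0, 8, 11, 12}  B7 = {0, 5, 8, 11}  B8 = {0, 5, 6, 8}  B9 = {1, 5, 6, 8}  B10 = {1, 3, 5, 6}  B11 = {1, 3, 6, 9}  B12 = {1, 3, 7, 9}
Tree: B1–B2, B2–B3, B3–B4, B4–B5, B5–B6, B6–B7, B7–B8, B8–B9, B9–B10, B10–B11, B11–B12
Each bag holds 4 vertices, so the decomposition has width 3, which upper-bounds the treewidth. For the lower bound: the 4 vertex sets {2,4,13}, {14}, {10}, {0,8,11,12} are disjoint, each induces a connected subgraph, and every pair is joined by at least one edge of G. Contracting each set to a single vertex therefore yields K_{4} as a minor, and since treewidth is minor-monotone, tw(G) ≥ tw(K_{4}) = 3. Therefore the treewidth is 3.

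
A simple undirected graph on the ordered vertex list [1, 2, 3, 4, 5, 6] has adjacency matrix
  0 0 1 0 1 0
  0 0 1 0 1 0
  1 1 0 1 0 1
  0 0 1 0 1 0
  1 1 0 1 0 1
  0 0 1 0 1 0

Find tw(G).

A width-2 tree decomposition is:
Bags: B1 = {3, 5, 6}  B2 = {3, 4, 5}  B3 = {2, 3, 5}  B4 = {1, 3, 5}
Tree: B1–B2, B2–B3, B3–B4
Each bag holds 3 vertices, so the decomposition has width 2, which upper-bounds the treewidth. Since 6–3–4–5–6 is a cycle in G, G is not acyclic. Forests are exactly the graphs of treewidth ≤ 1, so tw(G) ≥ 2. Therefore the treewidth is 2.

2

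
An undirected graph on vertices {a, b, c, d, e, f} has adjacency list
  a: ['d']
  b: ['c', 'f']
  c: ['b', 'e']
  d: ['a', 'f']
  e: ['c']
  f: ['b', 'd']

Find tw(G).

A width-1 tree decomposition is:
Bags: B1 = {c, e}  B2 = {b, c}  B3 = {b, f}  B4 = {d, f}  B5 = {a, d}
Tree: B1–B2, B2–B3, B3–B4, B4–B5
The largest bag has 2 vertices, giving width 1; this decomposition certifies tw(G) ≤ 1. Since G has at least one edge (e.g. e–c), it is not an edgeless graph, so tw(G) ≥ 1. The upper and lower bounds meet at 1, so that is the treewidth.

1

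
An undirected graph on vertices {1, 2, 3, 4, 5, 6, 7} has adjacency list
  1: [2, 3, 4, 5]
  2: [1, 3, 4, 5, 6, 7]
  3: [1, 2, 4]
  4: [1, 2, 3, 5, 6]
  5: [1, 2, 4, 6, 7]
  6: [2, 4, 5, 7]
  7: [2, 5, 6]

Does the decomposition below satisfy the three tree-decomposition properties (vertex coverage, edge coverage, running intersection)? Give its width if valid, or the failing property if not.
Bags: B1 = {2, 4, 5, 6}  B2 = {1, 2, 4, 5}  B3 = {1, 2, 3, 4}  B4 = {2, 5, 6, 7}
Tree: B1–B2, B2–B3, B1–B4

Yes; width 3.

Checking the three conditions: (i) the bags cover all of {1, 2, 3, 4, 5, 6, 7}; (ii) for each edge, some bag contains both endpoints; (iii) the bags containing any fixed vertex form a subtree. All hold, so the decomposition is valid with width 4 − 1 = 3.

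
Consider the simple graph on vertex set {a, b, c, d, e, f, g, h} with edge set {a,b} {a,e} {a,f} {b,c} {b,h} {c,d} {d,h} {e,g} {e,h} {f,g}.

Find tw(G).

A width-2 tree decomposition is:
Bags: B1 = {e, f, g}  B2 = {a, e, f}  B3 = {a, e, h}  B4 = {a, b, h}  B5 = {b, d, h}  B6 = {b, c, d}
Tree: B1–B2, B2–B3, B3–B4, B4–B5, B5–B6
Each bag holds 3 vertices, so the decomposition has width 2, which upper-bounds the treewidth. Since g–f–a–e–g is a cycle in G, G is not acyclic. Forests are exactly the graphs of treewidth ≤ 1, so tw(G) ≥ 2. Hence tw(G) = 2 exactly.

2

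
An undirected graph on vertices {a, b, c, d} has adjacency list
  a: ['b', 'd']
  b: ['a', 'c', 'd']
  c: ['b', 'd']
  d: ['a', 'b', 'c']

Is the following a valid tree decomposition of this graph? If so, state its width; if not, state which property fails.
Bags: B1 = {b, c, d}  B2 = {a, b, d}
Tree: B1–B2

Every vertex of G appears in some bag (union = {a, b, c, d}); every edge is covered by a bag; and for each vertex v the set of bags containing v is connected in the bag tree. The decomposition is therefore valid. The largest bag has 3 vertices, so the width is 2.

Yes; width 2.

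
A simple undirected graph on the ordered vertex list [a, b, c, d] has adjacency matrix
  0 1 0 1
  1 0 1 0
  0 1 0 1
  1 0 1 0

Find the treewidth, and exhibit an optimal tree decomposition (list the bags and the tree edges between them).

The largest bag has 3 vertices, giving width 2; this decomposition certifies tw(G) ≤ 2. The edges b–c–d–a–b form a cycle, so G is not a tree and its treewidth is at least 2. Hence tw(G) = 2 exactly.

Treewidth 2.
One such decomposition:
Bags: B1 = {b, c, d}  B2 = {a, b, d}
Tree: B1–B2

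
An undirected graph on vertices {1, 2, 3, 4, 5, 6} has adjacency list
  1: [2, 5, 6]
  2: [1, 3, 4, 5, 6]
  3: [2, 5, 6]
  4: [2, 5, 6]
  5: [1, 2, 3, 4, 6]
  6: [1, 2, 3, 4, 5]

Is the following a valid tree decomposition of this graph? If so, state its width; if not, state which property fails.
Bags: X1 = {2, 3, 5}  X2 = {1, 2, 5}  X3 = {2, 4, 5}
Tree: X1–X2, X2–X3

No — vertex 6 appears in no bag.

A tree decomposition must satisfy three properties: every vertex lies in some bag; for every edge, both endpoints lie together in some bag; and for every vertex, the bags containing it form a connected subtree. Here vertex 6 appears in no bag, so the decomposition is invalid.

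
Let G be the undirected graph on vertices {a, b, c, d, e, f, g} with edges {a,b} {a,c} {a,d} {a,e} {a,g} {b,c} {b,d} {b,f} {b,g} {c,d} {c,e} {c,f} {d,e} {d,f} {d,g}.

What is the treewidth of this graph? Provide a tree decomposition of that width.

Treewidth 3.
Bags: B1 = {a, b, d, g}  B2 = {a, b, c, d}  B3 = {b, c, d, f}  B4 = {a, c, d, e}
Tree: B1–B2, B2–B3, B2–B4

Every bag has size at most 4, so the width is 4 − 1 = 3 and tw(G) ≤ 3. For the lower bound, the 4 vertices {a, c, d, e} are pairwise adjacent, and any tree decomposition puts a clique entirely inside one bag — forcing width ≥ 3. The upper and lower bounds meet at 3, so that is the treewidth.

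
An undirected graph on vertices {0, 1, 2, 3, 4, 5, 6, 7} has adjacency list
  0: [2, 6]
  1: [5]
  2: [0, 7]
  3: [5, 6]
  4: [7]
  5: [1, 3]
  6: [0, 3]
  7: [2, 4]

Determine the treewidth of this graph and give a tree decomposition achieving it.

Treewidth 1.
One such decomposition:
Bags: B1 = {4, 7}  B2 = {2, 7}  B3 = {0, 2}  B4 = {0, 6}  B5 = {3, 6}  B6 = {3, 5}  B7 = {1, 5}
Tree: B1–B2, B2–B3, B3–B4, B4–B5, B5–B6, B6–B7

Each bag holds 2 vertices, so the decomposition has width 1, which upper-bounds the treewidth. G has an edge, so its treewidth is at least 1. Combining the bounds, tw(G) = 1.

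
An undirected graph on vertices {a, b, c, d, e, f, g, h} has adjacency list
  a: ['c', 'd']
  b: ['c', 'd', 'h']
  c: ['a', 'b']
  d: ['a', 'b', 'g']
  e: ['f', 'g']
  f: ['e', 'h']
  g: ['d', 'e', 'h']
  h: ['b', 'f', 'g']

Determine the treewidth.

2

A width-2 tree decomposition is:
Bags: B1 = {e, f, h}  B2 = {e, g, h}  B3 = {b, g, h}  B4 = {b, d, g}  B5 = {b, c, d}  B6 = {a, c, d}
Tree: B1–B2, B2–B3, B3–B4, B4–B5, B5–B6
The largest bag has 3 vertices, giving width 2; this decomposition certifies tw(G) ≤ 2. For the lower bound, G contains the cycle f–e–g–h–f, so G is not a forest; only forests have treewidth ≤ 1, hence tw(G) ≥ 2. The upper and lower bounds meet at 2, so that is the treewidth.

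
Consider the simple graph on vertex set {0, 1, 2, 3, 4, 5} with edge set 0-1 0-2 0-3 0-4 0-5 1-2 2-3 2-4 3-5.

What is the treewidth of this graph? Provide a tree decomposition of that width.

Treewidth 2.
One optimal decomposition is:
Bags: B1 = {0, 2, 3}  B2 = {0, 2, 4}  B3 = {0, 3, 5}  B4 = {0, 1, 2}
Tree: B1–B2, B1–B3, B1–B4

The largest bag has 3 vertices, giving width 2; this decomposition certifies tw(G) ≤ 2. On the other hand G contains the 3-clique {0, 1, 2}. A clique must lie in a single bag of any decomposition, so no decomposition can have width below 2. Hence tw(G) = 2 exactly.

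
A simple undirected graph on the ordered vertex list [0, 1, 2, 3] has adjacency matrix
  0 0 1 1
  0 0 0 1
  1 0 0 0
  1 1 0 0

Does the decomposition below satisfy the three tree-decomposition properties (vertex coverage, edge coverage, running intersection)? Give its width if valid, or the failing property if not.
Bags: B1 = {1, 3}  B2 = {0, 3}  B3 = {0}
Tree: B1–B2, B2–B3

No — vertex 2 appears in no bag.

A tree decomposition must satisfy three properties: every vertex lies in some bag; for every edge, both endpoints lie together in some bag; and for every vertex, the bags containing it form a connected subtree. Here vertex 2 appears in no bag, so the decomposition is invalid.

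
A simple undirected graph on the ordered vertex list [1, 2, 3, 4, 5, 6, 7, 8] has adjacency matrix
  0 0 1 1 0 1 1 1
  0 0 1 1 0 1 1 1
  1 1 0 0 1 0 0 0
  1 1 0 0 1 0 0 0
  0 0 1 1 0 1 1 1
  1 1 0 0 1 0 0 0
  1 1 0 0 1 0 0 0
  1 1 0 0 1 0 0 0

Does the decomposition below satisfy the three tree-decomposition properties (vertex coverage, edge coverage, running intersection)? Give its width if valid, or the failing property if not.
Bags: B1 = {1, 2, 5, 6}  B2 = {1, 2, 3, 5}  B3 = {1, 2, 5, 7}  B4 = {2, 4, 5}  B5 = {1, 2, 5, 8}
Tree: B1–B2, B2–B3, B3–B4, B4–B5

No — edge (1,4) lies in no bag.

A tree decomposition must satisfy three properties: every vertex lies in some bag; for every edge, both endpoints lie together in some bag; and for every vertex, the bags containing it form a connected subtree. Here edge (1,4) lies in no bag, so the decomposition is invalid.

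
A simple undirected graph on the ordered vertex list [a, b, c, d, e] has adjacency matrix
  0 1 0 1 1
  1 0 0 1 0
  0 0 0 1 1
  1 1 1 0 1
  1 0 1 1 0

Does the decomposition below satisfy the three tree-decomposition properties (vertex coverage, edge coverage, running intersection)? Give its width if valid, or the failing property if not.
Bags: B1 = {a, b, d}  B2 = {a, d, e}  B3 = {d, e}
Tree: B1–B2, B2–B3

No — vertex c appears in no bag.

A tree decomposition must satisfy three properties: every vertex lies in some bag; for every edge, both endpoints lie together in some bag; and for every vertex, the bags containing it form a connected subtree. Here vertex c appears in no bag, so the decomposition is invalid.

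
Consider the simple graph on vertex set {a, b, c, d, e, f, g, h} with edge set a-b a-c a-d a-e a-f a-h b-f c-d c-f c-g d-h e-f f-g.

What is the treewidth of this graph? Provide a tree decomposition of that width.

Each bag holds 3 vertices, so the decomposition has width 2, which upper-bounds the treewidth. On the other hand G contains the 3-clique {c, f, g}. A clique must lie in a single bag of any decomposition, so no decomposition can have width below 2. The upper and lower bounds meet at 2, so that is the treewidth.

Treewidth 2.
One optimal decomposition is:
Bags: B1 = {a, c, f}  B2 = {a, c, d}  B3 = {a, b, f}  B4 = {c, f, g}  B5 = {a, d, h}  B6 = {a, e, f}
Tree: B1–B2, B1–B3, B1–B4, B2–B5, B1–B6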